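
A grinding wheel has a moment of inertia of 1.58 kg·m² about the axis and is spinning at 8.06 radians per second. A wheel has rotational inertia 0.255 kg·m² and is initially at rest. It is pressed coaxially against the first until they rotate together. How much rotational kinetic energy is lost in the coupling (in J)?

ΔKE lost ≈ 7.13 J

The coupling torques are internal; angular momentum about the shared axis is conserved.
Taking A's sense as positive: L = (1.580)(8.06) = 12.73 kg·m²·rad/s.
Combined I = 1.580 + 0.2550 = 1.835 kg·m².
ω_f = L / I = 12.73 / 1.835 = 6.940 rad/s.
KE_i = ½ΣIω² = 51.32 J; KE_f = ½(1.835)(6.940)² = 44.19 J.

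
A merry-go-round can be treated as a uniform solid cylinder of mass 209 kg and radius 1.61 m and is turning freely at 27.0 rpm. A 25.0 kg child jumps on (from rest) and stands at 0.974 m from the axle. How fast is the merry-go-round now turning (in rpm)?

ω_f ≈ 24.8 rpm

The added mass arrives with no angular momentum about the axle, and any external torque about the axle is negligible, so the system's angular momentum is conserved.
I_p = ½(209)(1.61)² = 270.9 kg·m².
Added inertia Σmr² = (25.0)(0.974)² = 23.72 kg·m²; I_f = 270.9 + 23.72 = 294.6 kg·m².
ω_f = I_p ω_i / I_f = (270.9)(27.0) / 294.6 = 24.83 rpm.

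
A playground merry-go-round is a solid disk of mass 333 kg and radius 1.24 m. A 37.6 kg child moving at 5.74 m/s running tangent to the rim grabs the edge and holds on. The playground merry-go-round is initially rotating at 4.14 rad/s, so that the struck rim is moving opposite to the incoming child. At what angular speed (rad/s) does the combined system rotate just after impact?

|ω_f| ≈ 2.52 rad/s

About the axle the impulsive forces during the collision are internal, so angular momentum about that axis is conserved.
I_p = ½(333)(1.24)² = 256.0 kg·m². Taking the sense of the child's angular momentum as positive, L_{child} = m v R = (37.6)(5.74)(1.24) = 267.6 kg·m²/s.
L_i = −I_p ω_p + m v R = −(256.0)(4.14) + 267.6 = -792.3 kg·m²/s.
After sticking, I_f = I_p + m R² = 256.0 + (37.6)(1.24)² = 313.8 kg·m².
ω_f = L_i / I_f = -792.3 / 313.8 = -2.525 rad/s.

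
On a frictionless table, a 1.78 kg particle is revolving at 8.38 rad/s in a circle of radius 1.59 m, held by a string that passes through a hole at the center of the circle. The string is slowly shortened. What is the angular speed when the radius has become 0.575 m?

ω₂ ≈ 64.1 rad/s

No torque about the axis ⇒ m r₁² ω₁ = m r₂² ω₂.
ω₂ = ω₁ (r₁/r₂)² = (8.38)(1.59/0.575)² = 64.08 rad/s.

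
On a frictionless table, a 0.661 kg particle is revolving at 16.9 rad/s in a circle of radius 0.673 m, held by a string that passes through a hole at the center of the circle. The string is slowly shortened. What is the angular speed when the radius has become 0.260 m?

ω₂ ≈ 113 rad/s

No torque about the axis ⇒ m r₁² ω₁ = m r₂² ω₂.
ω₂ = ω₁ (r₁/r₂)² = (16.9)(0.673/0.260)² = 113.2 rad/s.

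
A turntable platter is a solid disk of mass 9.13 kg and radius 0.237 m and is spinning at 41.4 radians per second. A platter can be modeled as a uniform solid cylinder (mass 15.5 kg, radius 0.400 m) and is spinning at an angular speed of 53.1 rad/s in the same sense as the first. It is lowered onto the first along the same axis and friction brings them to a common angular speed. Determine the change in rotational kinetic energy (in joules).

The coupling torques are internal; angular momentum about the shared axis is conserved.
Moments of inertia: I_A = ½(9.13)(0.237)² = 0.2564 kg·m²; I_B = ½(15.5)(0.400)² = 1.240 kg·m².
Taking A's sense as positive: L = (0.2564)(41.4) + (1.240)(53.1) = 76.46 kg·m²·rad/s.
Combined I = 0.2564 + 1.240 = 1.496 kg·m².
ω_f = L / I = 76.46 / 1.496 = 51.10 rad/s.
KE_i = ½ΣIω² = 1968 J; KE_f = ½(1.496)(51.10)² = 1953 J.

ΔKE ≈ -14.5 J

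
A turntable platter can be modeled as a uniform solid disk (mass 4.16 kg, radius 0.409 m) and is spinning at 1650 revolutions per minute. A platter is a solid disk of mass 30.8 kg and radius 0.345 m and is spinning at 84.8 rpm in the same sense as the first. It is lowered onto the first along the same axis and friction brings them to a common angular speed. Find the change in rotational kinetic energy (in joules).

ΔKE ≈ -3930 J

The coupling torques are internal; angular momentum about the shared axis is conserved.
Moments of inertia: I_A = ½(4.16)(0.409)² = 0.3479 kg·m²; I_B = ½(30.8)(0.345)² = 1.833 kg·m².
Taking A's sense as positive: L = (0.3479)(1650) + (1.833)(84.8) = 729.5 kg·m²·rpm.
Combined I = 0.3479 + 1.833 = 2.181 kg·m².
ω_f = L / I = 729.5 / 2.181 = 334.5 rpm.
KE_i = ½ΣIω² = 5266 J; KE_f = ½(2.181)(35.03)² = 1338 J.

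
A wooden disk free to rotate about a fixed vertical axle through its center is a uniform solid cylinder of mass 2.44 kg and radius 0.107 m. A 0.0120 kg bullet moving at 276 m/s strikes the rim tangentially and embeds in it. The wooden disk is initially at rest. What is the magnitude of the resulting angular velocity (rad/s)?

About the axle the impulsive forces during the collision are internal, so angular momentum about that axis is conserved.
I_p = ½(2.44)(0.107)² = 0.01397 kg·m². Taking the sense of the bullet's angular momentum as positive, L_{bullet} = m v R = (0.0120)(276)(0.107) = 0.3544 kg·m²/s.
L_i = 0 + 0.3544 = 0.3544 kg·m²/s.
After sticking, I_f = I_p + m R² = 0.01397 + (0.0120)(0.107)² = 0.01411 kg·m².
ω_f = L_i / I_f = 0.3544 / 0.01411 = 25.12 rad/s.

|ω_f| ≈ 25.1 rad/s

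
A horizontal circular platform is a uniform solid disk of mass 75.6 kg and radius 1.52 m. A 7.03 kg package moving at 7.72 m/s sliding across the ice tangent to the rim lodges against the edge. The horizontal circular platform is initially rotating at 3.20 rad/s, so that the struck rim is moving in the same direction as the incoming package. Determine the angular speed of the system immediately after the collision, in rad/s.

About the central axle the impulsive forces during the collision are internal, so angular momentum about that axis is conserved.
I_p = ½(75.6)(1.52)² = 87.33 kg·m². Taking the sense of the package's angular momentum as positive, L_{package} = m v R = (7.03)(7.72)(1.52) = 82.49 kg·m²/s.
L_i = +I_p ω_p + m v R = +(87.33)(3.20) + 82.49 = 362.0 kg·m²/s.
After sticking, I_f = I_p + m R² = 87.33 + (7.03)(1.52)² = 103.6 kg·m².
ω_f = L_i / I_f = 362.0 / 103.6 = 3.495 rad/s.

|ω_f| ≈ 3.49 rad/s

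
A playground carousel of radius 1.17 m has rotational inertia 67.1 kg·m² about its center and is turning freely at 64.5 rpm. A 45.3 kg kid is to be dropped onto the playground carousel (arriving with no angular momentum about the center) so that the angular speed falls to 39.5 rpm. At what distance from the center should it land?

No external torque acts about the center; L_before = L_after.
I_p ω_i = (I_p + m r²) ω_f ⇒ m r² = I_p(ω_i/ω_f − 1) = 67.10(64.5/39.5 − 1) = 42.47 kg·m².
r = √(42.47/45.3) = 0.9682 m.

r ≈ 0.968 m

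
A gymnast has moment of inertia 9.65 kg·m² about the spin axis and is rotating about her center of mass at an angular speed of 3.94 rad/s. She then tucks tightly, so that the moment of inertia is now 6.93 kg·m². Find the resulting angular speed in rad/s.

Angular momentum about the spin axis is conserved since the torque about it is zero.
ω₂ = I₁ω₁ / I₂ = (9.650)(3.94 rad/s) / (6.930) = 5.486 rad/s.

ω₂ ≈ 5.49 rad/s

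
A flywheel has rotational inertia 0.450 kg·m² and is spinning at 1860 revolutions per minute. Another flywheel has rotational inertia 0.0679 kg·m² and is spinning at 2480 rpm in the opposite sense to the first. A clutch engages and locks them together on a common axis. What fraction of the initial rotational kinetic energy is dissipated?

No external torque acts about the common axis, so total angular momentum is conserved.
Taking A's sense as positive: L = (0.4500)(1860) − (0.06790)(2480) = 668.6 kg·m²·rpm.
Combined I = 0.4500 + 0.06790 = 0.5179 kg·m².
ω_f = L / I = 668.6 / 0.5179 = 1291 rpm.
KE_i = ½ΣIω² = 10830 J; KE_f = ½(0.5179)(135.2)² = 4733 J.
Fraction dissipated = (KE_i − KE_f)/KE_i = 0.5628.

fraction ≈ 0.563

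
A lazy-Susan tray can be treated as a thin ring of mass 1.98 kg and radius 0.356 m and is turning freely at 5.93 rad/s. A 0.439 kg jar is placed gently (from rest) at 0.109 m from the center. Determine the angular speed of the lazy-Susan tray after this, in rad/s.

No external torque acts about the center; L_before = L_after.
I_p = (1.98)(0.356)² = 0.2509 kg·m².
Added inertia Σmr² = (0.439)(0.109)² = 0.005216 kg·m²; I_f = 0.2509 + 0.005216 = 0.2562 kg·m².
ω_f = I_p ω_i / I_f = (0.2509)(5.93) / 0.2562 = 5.809 rad/s.

ω_f ≈ 5.81 rad/s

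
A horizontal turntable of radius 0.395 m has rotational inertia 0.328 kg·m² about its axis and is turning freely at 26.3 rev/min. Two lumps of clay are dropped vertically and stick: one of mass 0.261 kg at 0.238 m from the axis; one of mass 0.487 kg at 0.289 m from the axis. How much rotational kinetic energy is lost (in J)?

energy lost ≈ 0.180 J

The added mass arrives with no angular momentum about the axis, and any external torque about the axis is negligible, so the system's angular momentum is conserved.
Added inertia Σmr² = (0.261)(0.238)² + (0.487)(0.289)² = 0.05546 kg·m²; I_f = 0.3280 + 0.05546 = 0.3835 kg·m².
ω_f = I_p ω_i / I_f = (0.3280)(26.3) / 0.3835 = 22.50 rpm.
KE_i = ½(0.3280)(2.754 rad/s)² = 1.244 J; KE_f = ½(0.3835)(2.356)² = 1.064 J.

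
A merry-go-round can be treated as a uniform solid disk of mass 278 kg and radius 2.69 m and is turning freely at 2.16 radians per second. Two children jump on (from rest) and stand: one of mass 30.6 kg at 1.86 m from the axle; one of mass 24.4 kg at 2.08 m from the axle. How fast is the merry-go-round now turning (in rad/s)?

ω_f ≈ 1.78 rad/s

No external torque acts about the axle; L_before = L_after.
I_p = ½(278)(2.69)² = 1006 kg·m².
Added inertia Σmr² = (30.6)(1.86)² + (24.4)(2.08)² = 211.4 kg·m²; I_f = 1006 + 211.4 = 1217 kg·m².
ω_f = I_p ω_i / I_f = (1006)(2.16) / 1217 = 1.785 rad/s.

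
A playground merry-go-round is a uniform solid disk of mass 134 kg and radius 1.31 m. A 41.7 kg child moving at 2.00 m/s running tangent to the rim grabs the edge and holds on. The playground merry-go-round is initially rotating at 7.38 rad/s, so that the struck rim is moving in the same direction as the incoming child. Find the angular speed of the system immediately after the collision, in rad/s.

|ω_f| ≈ 5.13 rad/s

The axle reaction passes through the axle and exerts no torque about it; angular momentum about the axle is conserved through the impact.
I_p = ½(134)(1.31)² = 115.0 kg·m². Taking the sense of the child's angular momentum as positive, L_{child} = m v R = (41.7)(2.00)(1.31) = 109.3 kg·m²/s.
L_i = +I_p ω_p + m v R = +(115.0)(7.38) + 109.3 = 957.8 kg·m²/s.
After sticking, I_f = I_p + m R² = 115.0 + (41.7)(1.31)² = 186.5 kg·m².
ω_f = L_i / I_f = 957.8 / 186.5 = 5.135 rad/s.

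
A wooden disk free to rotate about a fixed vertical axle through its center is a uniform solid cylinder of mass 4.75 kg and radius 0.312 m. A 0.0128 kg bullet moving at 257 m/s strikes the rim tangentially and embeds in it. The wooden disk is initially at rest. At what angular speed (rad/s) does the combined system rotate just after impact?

The axle reaction passes through the axle and exerts no torque about it; angular momentum about the axle is conserved through the impact.
I_p = ½(4.75)(0.312)² = 0.2312 kg·m². Taking the sense of the bullet's angular momentum as positive, L_{bullet} = m v R = (0.0128)(257)(0.312) = 1.026 kg·m²/s.
L_i = 0 + 1.026 = 1.026 kg·m²/s.
After sticking, I_f = I_p + m R² = 0.2312 + (0.0128)(0.312)² = 0.2324 kg·m².
ω_f = L_i / I_f = 1.026 / 0.2324 = 4.416 rad/s.

|ω_f| ≈ 4.42 rad/s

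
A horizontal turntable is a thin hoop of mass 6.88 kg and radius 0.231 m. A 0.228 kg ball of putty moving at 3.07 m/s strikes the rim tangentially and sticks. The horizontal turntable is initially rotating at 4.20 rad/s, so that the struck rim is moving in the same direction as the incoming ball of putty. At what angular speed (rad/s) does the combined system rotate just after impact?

The axle reaction passes through the axle and exerts no torque about it; angular momentum about the axle is conserved through the impact.
I_p = (6.88)(0.231)² = 0.3671 kg·m². Taking the sense of the ball of putty's angular momentum as positive, L_{ball} = m v R = (0.228)(3.07)(0.231) = 0.1617 kg·m²/s.
L_i = +I_p ω_p + m v R = +(0.3671)(4.20) + 0.1617 = 1.704 kg·m²/s.
After sticking, I_f = I_p + m R² = 0.3671 + (0.228)(0.231)² = 0.3793 kg·m².
ω_f = L_i / I_f = 1.704 / 0.3793 = 4.492 rad/s.

|ω_f| ≈ 4.49 rad/s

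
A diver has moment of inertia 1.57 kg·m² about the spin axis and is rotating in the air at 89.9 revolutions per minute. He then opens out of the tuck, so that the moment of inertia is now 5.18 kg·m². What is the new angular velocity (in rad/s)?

With no external torque about the axis, L is conserved: I₁ω₁ = I₂ω₂.
ω₂ = I₁ω₁ / I₂ = (1.570)(89.9 rpm) / (5.180) = 27.25 rpm = 2.853 rad/s.

ω₂ ≈ 2.85 rad/s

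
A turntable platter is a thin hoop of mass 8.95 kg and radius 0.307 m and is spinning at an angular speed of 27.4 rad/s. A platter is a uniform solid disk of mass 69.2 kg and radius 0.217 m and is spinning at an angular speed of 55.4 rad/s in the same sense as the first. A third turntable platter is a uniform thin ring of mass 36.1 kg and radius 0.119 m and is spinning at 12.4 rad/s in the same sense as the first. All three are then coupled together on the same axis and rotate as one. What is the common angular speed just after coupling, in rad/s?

No external torque acts about the common axis, so total angular momentum is conserved.
Moments of inertia: I_A = (8.95)(0.307)² = 0.8435 kg·m²; I_B = ½(69.2)(0.217)² = 1.629 kg·m²; I_C = (36.1)(0.119)² = 0.5112 kg·m².
Taking A's sense as positive: L = (0.8435)(27.4) + (1.629)(55.4) + (0.5112)(12.4) = 119.7 kg·m²·rad/s.
Combined I = 0.8435 + 1.629 + 0.5112 = 2.984 kg·m².
ω_f = L / I = 119.7 / 2.984 = 40.12 rad/s.

|ω_f| ≈ 40.1 rad/s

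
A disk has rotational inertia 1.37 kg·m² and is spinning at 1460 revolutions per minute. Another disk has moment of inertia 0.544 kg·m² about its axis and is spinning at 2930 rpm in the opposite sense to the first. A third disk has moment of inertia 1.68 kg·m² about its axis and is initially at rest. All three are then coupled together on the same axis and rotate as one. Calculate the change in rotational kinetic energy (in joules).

ΔKE ≈ -41400 J

The coupling torques are internal; angular momentum about the shared axis is conserved.
Taking A's sense as positive: L = (1.370)(1460) − (0.5440)(2930) = 406.3 kg·m²·rpm.
Combined I = 1.370 + 0.5440 + 1.680 = 3.594 kg·m².
ω_f = L / I = 406.3 / 3.594 = 113.0 rpm.
KE_i = ½ΣIω² = 41620 J; KE_f = ½(3.594)(11.84)² = 251.8 J.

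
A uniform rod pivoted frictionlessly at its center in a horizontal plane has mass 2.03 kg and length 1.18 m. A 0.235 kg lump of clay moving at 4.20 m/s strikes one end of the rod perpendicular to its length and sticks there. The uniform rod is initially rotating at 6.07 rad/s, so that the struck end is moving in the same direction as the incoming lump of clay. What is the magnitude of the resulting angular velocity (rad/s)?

|ω_f| ≈ 6.34 rad/s

The axle reaction passes through the pivot and exerts no torque about it; angular momentum about the pivot is conserved through the impact.
I_p = (1/12)(2.03)(1.18)² = 0.2355 kg·m². Taking the sense of the lump of clay's angular momentum as positive, L_{lump} = m v R = (0.235)(4.20)(1.18/2) = 0.5823 kg·m²/s.
L_i = +I_p ω_p + m v R = +(0.2355)(6.07) + 0.5823 = 2.012 kg·m²/s.
After sticking, I_f = I_p + m R² = 0.2355 + (0.235)(1.18/2)² = 0.3174 kg·m².
ω_f = L_i / I_f = 2.012 / 0.3174 = 6.340 rad/s.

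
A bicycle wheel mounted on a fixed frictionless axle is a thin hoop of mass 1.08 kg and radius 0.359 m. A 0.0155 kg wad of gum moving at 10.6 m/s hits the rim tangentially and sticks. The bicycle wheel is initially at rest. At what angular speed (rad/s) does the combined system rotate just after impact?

|ω_f| ≈ 0.418 rad/s

The axle reaction passes through the axle and exerts no torque about it; angular momentum about the axle is conserved through the impact.
I_p = (1.08)(0.359)² = 0.1392 kg·m². Taking the sense of the wad of gum's angular momentum as positive, L_{wad} = m v R = (0.0155)(10.6)(0.359) = 0.05898 kg·m²/s.
L_i = 0 + 0.05898 = 0.05898 kg·m²/s.
After sticking, I_f = I_p + m R² = 0.1392 + (0.0155)(0.359)² = 0.1412 kg·m².
ω_f = L_i / I_f = 0.05898 / 0.1412 = 0.4178 rad/s.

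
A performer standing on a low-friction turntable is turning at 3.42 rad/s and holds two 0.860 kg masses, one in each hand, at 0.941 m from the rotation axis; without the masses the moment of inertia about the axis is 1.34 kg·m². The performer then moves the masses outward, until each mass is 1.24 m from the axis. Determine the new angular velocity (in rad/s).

ω₂ ≈ 2.46 rad/s

With no external torque about the axis, L is conserved: I₁ω₁ = I₂ω₂.
I₁ = 1.34 + 2(0.860)(0.941)² = 2.863 kg·m²; I₂ = 1.34 + 2(0.860)(1.24)² = 3.985 kg·m².
ω₂ = I₁ω₁ / I₂ = (2.863)(3.42 rad/s) / (3.985) = 2.457 rad/s.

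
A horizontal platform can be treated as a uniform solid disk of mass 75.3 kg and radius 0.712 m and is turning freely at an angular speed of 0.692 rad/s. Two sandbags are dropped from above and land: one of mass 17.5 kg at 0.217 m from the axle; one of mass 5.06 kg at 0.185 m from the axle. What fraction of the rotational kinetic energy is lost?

fraction ≈ 0.0497

No external torque acts about the axle; L_before = L_after.
I_p = ½(75.3)(0.712)² = 19.09 kg·m².
Added inertia Σmr² = (17.5)(0.217)² + (5.06)(0.185)² = 0.9972 kg·m²; I_f = 19.09 + 0.9972 = 20.08 kg·m².
ω_f = I_p ω_i / I_f = (19.09)(0.692) / 20.08 = 0.6576 rad/s.
KE_i = ½(19.09)(0.6920 rad/s)² = 4.570 J; KE_f = ½(20.08)(0.6576)² = 4.343 J.
Fraction lost = 0.04965.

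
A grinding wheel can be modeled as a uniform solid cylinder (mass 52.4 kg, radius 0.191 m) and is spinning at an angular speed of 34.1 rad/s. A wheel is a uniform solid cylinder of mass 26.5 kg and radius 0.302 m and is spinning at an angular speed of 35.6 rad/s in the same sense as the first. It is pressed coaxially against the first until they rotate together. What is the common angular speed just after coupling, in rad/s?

The coupling torques are internal; angular momentum about the shared axis is conserved.
Moments of inertia: I_A = ½(52.4)(0.191)² = 0.9558 kg·m²; I_B = ½(26.5)(0.302)² = 1.208 kg·m².
Taking A's sense as positive: L = (0.9558)(34.1) + (1.208)(35.6) = 75.61 kg·m²·rad/s.
Combined I = 0.9558 + 1.208 = 2.164 kg·m².
ω_f = L / I = 75.61 / 2.164 = 34.94 rad/s.

|ω_f| ≈ 34.9 rad/s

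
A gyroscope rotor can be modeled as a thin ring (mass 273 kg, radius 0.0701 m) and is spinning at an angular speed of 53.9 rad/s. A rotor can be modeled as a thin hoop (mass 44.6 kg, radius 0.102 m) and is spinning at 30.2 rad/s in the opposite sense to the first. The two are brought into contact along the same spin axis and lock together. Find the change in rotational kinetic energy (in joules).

ΔKE ≈ -1220 J

No external torque acts about the common axis, so total angular momentum is conserved.
Moments of inertia: I_A = (273)(0.0701)² = 1.342 kg·m²; I_B = (44.6)(0.102)² = 0.4640 kg·m².
Taking A's sense as positive: L = (1.342)(53.9) − (0.4640)(30.2) = 58.29 kg·m²·rad/s.
Combined I = 1.342 + 0.4640 = 1.806 kg·m².
ω_f = L / I = 58.29 / 1.806 = 32.29 rad/s.
KE_i = ½ΣIω² = 2160 J; KE_f = ½(1.806)(32.29)² = 941.1 J.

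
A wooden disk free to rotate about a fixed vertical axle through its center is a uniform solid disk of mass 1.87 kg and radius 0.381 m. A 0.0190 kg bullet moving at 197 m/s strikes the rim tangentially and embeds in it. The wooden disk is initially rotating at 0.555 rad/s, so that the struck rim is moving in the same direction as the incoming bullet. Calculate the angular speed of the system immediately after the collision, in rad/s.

The axle reaction passes through the axle and exerts no torque about it; angular momentum about the axle is conserved through the impact.
I_p = ½(1.87)(0.381)² = 0.1357 kg·m². Taking the sense of the bullet's angular momentum as positive, L_{bullet} = m v R = (0.0190)(197)(0.381) = 1.426 kg·m²/s.
L_i = +I_p ω_p + m v R = +(0.1357)(0.555) + 1.426 = 1.501 kg·m²/s.
After sticking, I_f = I_p + m R² = 0.1357 + (0.0190)(0.381)² = 0.1385 kg·m².
ω_f = L_i / I_f = 1.501 / 0.1385 = 10.84 rad/s.

|ω_f| ≈ 10.8 rad/s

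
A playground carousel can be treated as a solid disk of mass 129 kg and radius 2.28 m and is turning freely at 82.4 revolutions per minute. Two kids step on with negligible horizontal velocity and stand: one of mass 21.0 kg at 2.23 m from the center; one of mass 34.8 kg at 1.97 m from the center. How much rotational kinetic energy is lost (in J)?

energy lost ≈ 5200 J

The added mass arrives with no angular momentum about the center, and any external torque about the center is negligible, so the system's angular momentum is conserved.
I_p = ½(129)(2.28)² = 335.3 kg·m².
Added inertia Σmr² = (21.0)(2.23)² + (34.8)(1.97)² = 239.5 kg·m²; I_f = 335.3 + 239.5 = 574.8 kg·m².
ω_f = I_p ω_i / I_f = (335.3)(82.4) / 574.8 = 48.07 rpm.
KE_i = ½(335.3)(8.629 rad/s)² = 12480 J; KE_f = ½(574.8)(5.034)² = 7282 J.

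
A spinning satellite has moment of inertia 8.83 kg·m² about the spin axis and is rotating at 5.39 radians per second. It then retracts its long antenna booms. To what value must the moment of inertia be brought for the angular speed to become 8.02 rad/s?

With no external torque about the axis, L is conserved: I₁ω₁ = I₂ω₂.
I₂ = I₁ω₁ / ω₂ = (8.83)(5.39) / (8.02) = 5.934 kg·m².

I₂ ≈ 5.93 kg·m²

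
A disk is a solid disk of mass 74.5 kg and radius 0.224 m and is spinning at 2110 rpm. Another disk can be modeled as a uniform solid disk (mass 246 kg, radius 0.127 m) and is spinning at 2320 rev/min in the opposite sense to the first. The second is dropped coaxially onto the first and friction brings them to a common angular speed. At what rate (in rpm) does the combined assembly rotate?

|ω_f| ≈ 171 rpm

The coupling torques are internal; angular momentum about the shared axis is conserved.
Moments of inertia: I_A = ½(74.5)(0.224)² = 1.869 kg·m²; I_B = ½(246)(0.127)² = 1.984 kg·m².
Taking A's sense as positive: L = (1.869)(2110) − (1.984)(2320) = -658.9 kg·m²·rpm.
Combined I = 1.869 + 1.984 = 3.853 kg·m².
ω_f = L / I = -658.9 / 3.853 = -171.0 rpm.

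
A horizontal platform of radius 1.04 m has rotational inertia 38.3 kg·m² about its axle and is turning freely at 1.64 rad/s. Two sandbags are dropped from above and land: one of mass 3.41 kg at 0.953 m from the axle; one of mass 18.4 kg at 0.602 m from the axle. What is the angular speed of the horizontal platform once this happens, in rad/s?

The added mass arrives with no angular momentum about the axle, and any external torque about the axle is negligible, so the system's angular momentum is conserved.
Added inertia Σmr² = (3.41)(0.953)² + (18.4)(0.602)² = 9.765 kg·m²; I_f = 38.30 + 9.765 = 48.07 kg·m².
ω_f = I_p ω_i / I_f = (38.30)(1.64) / 48.07 = 1.307 rad/s.

ω_f ≈ 1.31 rad/s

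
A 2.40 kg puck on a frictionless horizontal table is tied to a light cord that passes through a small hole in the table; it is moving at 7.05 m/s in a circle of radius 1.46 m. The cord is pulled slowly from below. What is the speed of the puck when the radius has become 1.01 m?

Central (radial) force ⇒ zero torque about the center ⇒ m v r is constant.
v₂ = v₁ r₁ / r₂ = (7.05)(1.46) / (1.01) = 10.19 m/s.

v₂ ≈ 10.2 m/s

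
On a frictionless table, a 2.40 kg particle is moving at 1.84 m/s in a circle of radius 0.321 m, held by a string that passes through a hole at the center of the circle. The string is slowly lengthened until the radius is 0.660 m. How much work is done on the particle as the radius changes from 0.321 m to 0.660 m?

W ≈ -3.10 J

Central (radial) force ⇒ zero torque about the center ⇒ m v r is constant.
v₂ = v₁ r₁ / r₂ = (1.84)(0.321) / (0.660) = 0.8949 m/s.
W = ΔKE = ½m(v₂² − v₁²) = -3.102 J.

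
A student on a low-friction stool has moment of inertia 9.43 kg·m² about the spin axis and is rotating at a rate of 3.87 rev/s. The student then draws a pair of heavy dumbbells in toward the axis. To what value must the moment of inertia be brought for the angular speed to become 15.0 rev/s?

With no external torque about the axis, L is conserved: I₁ω₁ = I₂ω₂.
I₂ = I₁ω₁ / ω₂ = (9.43)(3.87) / (15.0) = 2.433 kg·m².

I₂ ≈ 2.43 kg·m²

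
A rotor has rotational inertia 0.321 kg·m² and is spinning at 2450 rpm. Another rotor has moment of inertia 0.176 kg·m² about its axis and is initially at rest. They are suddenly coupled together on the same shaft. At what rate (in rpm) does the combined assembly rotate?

The coupling torques are internal; angular momentum about the shared axis is conserved.
Taking A's sense as positive: L = (0.3210)(2450) = 786.5 kg·m²·rpm.
Combined I = 0.3210 + 0.1760 = 0.4970 kg·m².
ω_f = L / I = 786.5 / 0.4970 = 1582 rpm.

|ω_f| ≈ 1580 rpm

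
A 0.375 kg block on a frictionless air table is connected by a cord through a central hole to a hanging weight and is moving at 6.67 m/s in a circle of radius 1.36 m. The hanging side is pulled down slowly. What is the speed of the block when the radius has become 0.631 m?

The only horizontal force on the mass is along the cord (radial), so it exerts no torque about the hole and angular momentum m v r is conserved.
v₂ = v₁ r₁ / r₂ = (6.67)(1.36) / (0.631) = 14.38 m/s.

v₂ ≈ 14.4 m/s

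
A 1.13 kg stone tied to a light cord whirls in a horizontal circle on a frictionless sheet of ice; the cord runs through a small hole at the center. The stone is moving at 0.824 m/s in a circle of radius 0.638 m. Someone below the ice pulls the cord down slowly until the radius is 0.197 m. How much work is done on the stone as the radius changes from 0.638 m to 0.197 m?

Central (radial) force ⇒ zero torque about the center ⇒ m v r is constant.
v₂ = v₁ r₁ / r₂ = (0.824)(0.638) / (0.197) = 2.669 m/s.
W = ΔKE = ½m(v₂² − v₁²) = 3.640 J.

W ≈ 3.64 J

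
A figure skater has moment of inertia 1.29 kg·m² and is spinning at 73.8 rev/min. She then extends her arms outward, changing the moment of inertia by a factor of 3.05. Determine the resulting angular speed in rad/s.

No external torque acts about the spin axis, so angular momentum is conserved.
I₂ = 3.05 × 1.29 = 3.934 kg·m².
ω₂ = I₁ω₁ / I₂ = (1.290)(73.8 rpm) / (3.934) = 24.20 rpm = 2.534 rad/s.

ω₂ ≈ 2.53 rad/s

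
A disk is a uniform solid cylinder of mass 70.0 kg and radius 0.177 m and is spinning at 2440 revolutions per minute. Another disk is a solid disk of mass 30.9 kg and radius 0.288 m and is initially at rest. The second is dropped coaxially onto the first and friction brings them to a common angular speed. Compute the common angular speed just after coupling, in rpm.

|ω_f| ≈ 1130 rpm

No external torque acts about the common axis, so total angular momentum is conserved.
Moments of inertia: I_A = ½(70.0)(0.177)² = 1.097 kg·m²; I_B = ½(30.9)(0.288)² = 1.281 kg·m².
Taking A's sense as positive: L = (1.097)(2440) = 2675 kg·m²·rpm.
Combined I = 1.097 + 1.281 = 2.378 kg·m².
ω_f = L / I = 2675 / 2.378 = 1125 rpm.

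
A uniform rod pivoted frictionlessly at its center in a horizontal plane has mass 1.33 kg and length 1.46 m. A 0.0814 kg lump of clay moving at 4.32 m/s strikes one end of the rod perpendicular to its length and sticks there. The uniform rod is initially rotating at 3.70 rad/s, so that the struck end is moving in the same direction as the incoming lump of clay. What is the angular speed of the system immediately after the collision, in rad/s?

|ω_f| ≈ 4.04 rad/s

About the pivot the impulsive forces during the collision are internal, so angular momentum about that axis is conserved.
I_p = (1/12)(1.33)(1.46)² = 0.2363 kg·m². Taking the sense of the lump of clay's angular momentum as positive, L_{lump} = m v R = (0.0814)(4.32)(1.46/2) = 0.2567 kg·m²/s.
L_i = +I_p ω_p + m v R = +(0.2363)(3.70) + 0.2567 = 1.131 kg·m²/s.
After sticking, I_f = I_p + m R² = 0.2363 + (0.0814)(1.46/2)² = 0.2796 kg·m².
ω_f = L_i / I_f = 1.131 / 0.2796 = 4.044 rad/s.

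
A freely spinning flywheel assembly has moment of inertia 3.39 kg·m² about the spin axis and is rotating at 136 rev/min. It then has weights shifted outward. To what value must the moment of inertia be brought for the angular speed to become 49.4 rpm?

With no external torque about the axis, L is conserved: I₁ω₁ = I₂ω₂.
I₂ = I₁ω₁ / ω₂ = (3.39)(136) / (49.4) = 9.333 kg·m².

I₂ ≈ 9.33 kg·m²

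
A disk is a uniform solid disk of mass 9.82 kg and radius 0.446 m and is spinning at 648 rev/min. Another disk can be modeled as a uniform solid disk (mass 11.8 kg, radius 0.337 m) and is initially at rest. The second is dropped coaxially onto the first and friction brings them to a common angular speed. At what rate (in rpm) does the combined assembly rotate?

No external torque acts about the common axis, so total angular momentum is conserved.
Moments of inertia: I_A = ½(9.82)(0.446)² = 0.9767 kg·m²; I_B = ½(11.8)(0.337)² = 0.6701 kg·m².
Taking A's sense as positive: L = (0.9767)(648) = 632.9 kg·m²·rpm.
Combined I = 0.9767 + 0.6701 = 1.647 kg·m².
ω_f = L / I = 632.9 / 1.647 = 384.3 rpm.

|ω_f| ≈ 384 rpm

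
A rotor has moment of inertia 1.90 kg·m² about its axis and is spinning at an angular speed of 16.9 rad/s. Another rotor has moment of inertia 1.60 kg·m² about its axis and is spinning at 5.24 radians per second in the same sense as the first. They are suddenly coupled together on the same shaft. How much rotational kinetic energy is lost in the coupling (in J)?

ΔKE lost ≈ 59.0 J

The coupling torques are internal; angular momentum about the shared axis is conserved.
Taking A's sense as positive: L = (1.900)(16.9) + (1.600)(5.24) = 40.49 kg·m²·rad/s.
Combined I = 1.900 + 1.600 = 3.500 kg·m².
ω_f = L / I = 40.49 / 3.500 = 11.57 rad/s.
KE_i = ½ΣIω² = 293.3 J; KE_f = ½(3.500)(11.57)² = 234.3 J.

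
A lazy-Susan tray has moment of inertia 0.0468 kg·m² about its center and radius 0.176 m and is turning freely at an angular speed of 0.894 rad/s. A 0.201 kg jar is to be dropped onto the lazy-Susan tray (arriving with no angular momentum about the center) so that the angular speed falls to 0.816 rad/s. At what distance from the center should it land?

r ≈ 0.149 m

The added mass arrives with no angular momentum about the center, and any external torque about the center is negligible, so the system's angular momentum is conserved.
I_p ω_i = (I_p + m r²) ω_f ⇒ m r² = I_p(ω_i/ω_f − 1) = 0.04680(0.894/0.816 − 1) = 0.004474 kg·m².
r = √(0.004474/0.201) = 0.1492 m.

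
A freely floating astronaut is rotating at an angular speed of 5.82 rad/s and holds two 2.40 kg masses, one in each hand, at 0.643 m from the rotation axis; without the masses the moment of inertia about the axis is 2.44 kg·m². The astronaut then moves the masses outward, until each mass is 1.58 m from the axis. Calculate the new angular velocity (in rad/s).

ω₂ ≈ 1.79 rad/s

With no external torque about the axis, L is conserved: I₁ω₁ = I₂ω₂.
I₁ = 2.44 + 2(2.40)(0.643)² = 4.425 kg·m²; I₂ = 2.44 + 2(2.40)(1.58)² = 14.42 kg·m².
ω₂ = I₁ω₁ / I₂ = (4.425)(5.82 rad/s) / (14.42) = 1.785 rad/s.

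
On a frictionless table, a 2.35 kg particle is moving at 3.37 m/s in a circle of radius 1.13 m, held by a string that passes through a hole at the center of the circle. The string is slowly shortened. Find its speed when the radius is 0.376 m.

The only horizontal force on the mass is along the cord (radial), so it exerts no torque about the hole and angular momentum m v r is conserved.
v₂ = v₁ r₁ / r₂ = (3.37)(1.13) / (0.376) = 10.13 m/s.

v₂ ≈ 10.1 m/s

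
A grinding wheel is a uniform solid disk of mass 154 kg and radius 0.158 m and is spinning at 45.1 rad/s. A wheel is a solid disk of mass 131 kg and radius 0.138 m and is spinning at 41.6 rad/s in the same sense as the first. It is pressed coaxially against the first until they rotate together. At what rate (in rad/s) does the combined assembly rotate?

|ω_f| ≈ 43.7 rad/s

The coupling torques are internal; angular momentum about the shared axis is conserved.
Moments of inertia: I_A = ½(154)(0.158)² = 1.922 kg·m²; I_B = ½(131)(0.138)² = 1.247 kg·m².
Taking A's sense as positive: L = (1.922)(45.1) + (1.247)(41.6) = 138.6 kg·m²·rad/s.
Combined I = 1.922 + 1.247 = 3.170 kg·m².
ω_f = L / I = 138.6 / 3.170 = 43.72 rad/s.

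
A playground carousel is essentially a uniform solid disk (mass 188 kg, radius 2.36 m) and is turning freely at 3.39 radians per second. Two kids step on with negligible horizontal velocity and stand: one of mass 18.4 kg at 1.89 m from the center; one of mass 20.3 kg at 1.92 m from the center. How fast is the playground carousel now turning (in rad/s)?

No external torque acts about the center; L_before = L_after.
I_p = ½(188)(2.36)² = 523.5 kg·m².
Added inertia Σmr² = (18.4)(1.89)² + (20.3)(1.92)² = 140.6 kg·m²; I_f = 523.5 + 140.6 = 664.1 kg·m².
ω_f = I_p ω_i / I_f = (523.5)(3.39) / 664.1 = 2.672 rad/s.

ω_f ≈ 2.67 rad/s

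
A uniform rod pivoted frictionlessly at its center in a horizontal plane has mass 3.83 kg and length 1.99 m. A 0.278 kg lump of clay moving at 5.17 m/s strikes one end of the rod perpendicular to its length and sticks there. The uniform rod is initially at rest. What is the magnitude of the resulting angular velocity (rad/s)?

The axle reaction passes through the pivot and exerts no torque about it; angular momentum about the pivot is conserved through the impact.
I_p = (1/12)(3.83)(1.99)² = 1.264 kg·m². Taking the sense of the lump of clay's angular momentum as positive, L_{lump} = m v R = (0.278)(5.17)(1.99/2) = 1.430 kg·m²/s.
L_i = 0 + 1.430 = 1.430 kg·m²/s.
After sticking, I_f = I_p + m R² = 1.264 + (0.278)(1.99/2)² = 1.539 kg·m².
ω_f = L_i / I_f = 1.430 / 1.539 = 0.9291 rad/s.

|ω_f| ≈ 0.929 rad/s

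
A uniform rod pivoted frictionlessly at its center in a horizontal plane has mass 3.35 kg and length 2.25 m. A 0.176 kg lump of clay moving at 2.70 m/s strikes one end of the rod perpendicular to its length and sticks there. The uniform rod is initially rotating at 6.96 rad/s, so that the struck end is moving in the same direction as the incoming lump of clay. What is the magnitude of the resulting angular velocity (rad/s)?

|ω_f| ≈ 6.34 rad/s

The axle reaction passes through the pivot and exerts no torque about it; angular momentum about the pivot is conserved through the impact.
I_p = (1/12)(3.35)(2.25)² = 1.413 kg·m². Taking the sense of the lump of clay's angular momentum as positive, L_{lump} = m v R = (0.176)(2.70)(2.25/2) = 0.5346 kg·m²/s.
L_i = +I_p ω_p + m v R = +(1.413)(6.96) + 0.5346 = 10.37 kg·m²/s.
After sticking, I_f = I_p + m R² = 1.413 + (0.176)(2.25/2)² = 1.636 kg·m².
ω_f = L_i / I_f = 10.37 / 1.636 = 6.339 rad/s.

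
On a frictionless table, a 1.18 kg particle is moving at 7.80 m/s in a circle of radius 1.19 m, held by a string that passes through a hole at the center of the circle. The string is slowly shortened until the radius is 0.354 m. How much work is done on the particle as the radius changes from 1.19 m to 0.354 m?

The only horizontal force on the mass is along the cord (radial), so it exerts no torque about the hole and angular momentum m v r is conserved.
v₂ = v₁ r₁ / r₂ = (7.80)(1.19) / (0.354) = 26.22 m/s.
W = ΔKE = ½m(v₂² − v₁²) = 369.7 J.

W ≈ 370 J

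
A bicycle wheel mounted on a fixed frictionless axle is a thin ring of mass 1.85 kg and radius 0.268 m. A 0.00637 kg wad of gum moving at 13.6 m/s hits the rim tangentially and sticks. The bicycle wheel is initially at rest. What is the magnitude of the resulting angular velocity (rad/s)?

|ω_f| ≈ 0.174 rad/s

About the axle the impulsive forces during the collision are internal, so angular momentum about that axis is conserved.
I_p = (1.85)(0.268)² = 0.1329 kg·m². Taking the sense of the wad of gum's angular momentum as positive, L_{wad} = m v R = (0.00637)(13.6)(0.268) = 0.02322 kg·m²/s.
L_i = 0 + 0.02322 = 0.02322 kg·m²/s.
After sticking, I_f = I_p + m R² = 0.1329 + (0.00637)(0.268)² = 0.1333 kg·m².
ω_f = L_i / I_f = 0.02322 / 0.1333 = 0.1741 rad/s.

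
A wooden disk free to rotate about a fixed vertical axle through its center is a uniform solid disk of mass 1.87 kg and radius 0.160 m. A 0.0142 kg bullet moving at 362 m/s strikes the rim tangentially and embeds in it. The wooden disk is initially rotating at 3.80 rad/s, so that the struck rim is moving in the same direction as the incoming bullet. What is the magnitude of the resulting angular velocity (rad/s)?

|ω_f| ≈ 37.6 rad/s

About the axle the impulsive forces during the collision are internal, so angular momentum about that axis is conserved.
I_p = ½(1.87)(0.160)² = 0.02394 kg·m². Taking the sense of the bullet's angular momentum as positive, L_{bullet} = m v R = (0.0142)(362)(0.160) = 0.8225 kg·m²/s.
L_i = +I_p ω_p + m v R = +(0.02394)(3.80) + 0.8225 = 0.9134 kg·m²/s.
After sticking, I_f = I_p + m R² = 0.02394 + (0.0142)(0.160)² = 0.02430 kg·m².
ω_f = L_i / I_f = 0.9134 / 0.02430 = 37.59 rad/s.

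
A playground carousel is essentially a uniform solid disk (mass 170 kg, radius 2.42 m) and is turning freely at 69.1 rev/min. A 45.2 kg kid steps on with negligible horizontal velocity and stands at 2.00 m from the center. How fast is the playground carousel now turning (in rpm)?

ω_f ≈ 50.7 rpm

No external torque acts about the center; L_before = L_after.
I_p = ½(170)(2.42)² = 497.8 kg·m².
Added inertia Σmr² = (45.2)(2.00)² = 180.8 kg·m²; I_f = 497.8 + 180.8 = 678.6 kg·m².
ω_f = I_p ω_i / I_f = (497.8)(69.1) / 678.6 = 50.69 rpm.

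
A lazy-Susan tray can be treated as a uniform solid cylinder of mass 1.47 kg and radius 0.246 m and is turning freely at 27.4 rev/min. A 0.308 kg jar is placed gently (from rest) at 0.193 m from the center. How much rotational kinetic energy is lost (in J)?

energy lost ≈ 0.0375 J

The added mass arrives with no angular momentum about the center, and any external torque about the center is negligible, so the system's angular momentum is conserved.
I_p = ½(1.47)(0.246)² = 0.04448 kg·m².
Added inertia Σmr² = (0.308)(0.193)² = 0.01147 kg·m²; I_f = 0.04448 + 0.01147 = 0.05595 kg·m².
ω_f = I_p ω_i / I_f = (0.04448)(27.4) / 0.05595 = 21.78 rpm.
KE_i = ½(0.04448)(2.869 rad/s)² = 0.1831 J; KE_f = ½(0.05595)(2.281)² = 0.1456 J.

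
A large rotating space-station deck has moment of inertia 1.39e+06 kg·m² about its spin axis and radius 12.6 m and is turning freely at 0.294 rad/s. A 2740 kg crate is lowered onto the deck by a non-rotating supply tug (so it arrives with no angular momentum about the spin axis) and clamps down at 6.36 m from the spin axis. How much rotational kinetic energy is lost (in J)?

energy lost ≈ 4440 J

No external torque acts about the spin axis; L_before = L_after.
Added inertia Σmr² = (2740)(6.36)² = 1.108e+05 kg·m²; I_f = 1.390e+06 + 1.108e+05 = 1.501e+06 kg·m².
ω_f = I_p ω_i / I_f = (1.390e+06)(0.294) / 1.501e+06 = 0.2723 rad/s.
KE_i = ½(1.390e+06)(0.2940 rad/s)² = 60070 J; KE_f = ½(1.501e+06)(0.2723)² = 55640 J.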